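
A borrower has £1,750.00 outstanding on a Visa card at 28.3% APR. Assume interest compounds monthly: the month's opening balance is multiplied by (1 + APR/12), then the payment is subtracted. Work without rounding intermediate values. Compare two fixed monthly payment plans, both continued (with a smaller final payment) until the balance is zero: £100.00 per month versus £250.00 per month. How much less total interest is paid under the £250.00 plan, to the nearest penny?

Monthly rate r = 28.3%/12 = 2.35833% = 0.0235833.
At £100.00/mo: n = ⌈−ln(1 − rB₀/P)/ln(1+r)⌉ = 23 payments (last £83.49); total interest = total paid − £1,750.00 = £533.49.
At £250.00/mo: 8 payments (last £185.64); total interest £185.64.
Interest saved = £533.49 − £185.64 = £347.85.

£347.85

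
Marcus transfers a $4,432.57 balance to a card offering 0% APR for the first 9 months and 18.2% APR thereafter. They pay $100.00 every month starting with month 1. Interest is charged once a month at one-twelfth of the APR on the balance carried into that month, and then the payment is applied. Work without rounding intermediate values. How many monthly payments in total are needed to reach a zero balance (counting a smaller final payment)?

Promo months 1–9 at r₀ = 0%/12 = 0; months 10+ at r₁ = 18.2%/12 = 0.0151667.
After month 9 (no interest yet): B = $4,432.57 − 9·$100.00 = $3,532.57.
Then at r₁ with $100.00/mo: n₂ = −ln(1 − r₁·B/P)/ln(1+r₁) ≈ 50.98 → 51 more payments.

60 payments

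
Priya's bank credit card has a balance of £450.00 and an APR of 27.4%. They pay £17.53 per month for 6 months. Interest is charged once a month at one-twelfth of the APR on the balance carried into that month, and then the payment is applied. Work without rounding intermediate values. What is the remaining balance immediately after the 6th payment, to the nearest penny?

£403.91

Monthly rate r = 27.4%/12 = 2.28333% = 0.0228333.
Each month: B ← B·(1+r) − £17.53.
Month 1: interest £10.27; balance after payment £442.75.
Month 2: interest £10.11; balance after payment £435.32.
Month 3: interest £9.94; balance after payment £427.73.
Month 4: interest £9.77; balance after payment £419.97.
Month 5: interest £9.59; balance after payment £412.03.
Month 6: interest £9.41; balance after payment £403.91.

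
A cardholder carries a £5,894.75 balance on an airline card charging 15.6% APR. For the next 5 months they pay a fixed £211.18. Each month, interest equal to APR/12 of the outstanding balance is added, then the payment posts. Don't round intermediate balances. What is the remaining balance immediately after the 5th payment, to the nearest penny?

£5,204.29

Monthly rate r = 15.6%/12 = 1.3% = 0.013.
Each month: B ← B·(1+r) − £211.18.
Month 1: interest £76.63; balance after payment £5,760.20.
Month 2: interest £74.88; balance after payment £5,623.90.
Month 3: interest £73.11; balance after payment £5,485.84.
Month 4: interest £71.32; balance after payment £5,345.97.
Month 5: interest £69.50; balance after payment £5,204.29.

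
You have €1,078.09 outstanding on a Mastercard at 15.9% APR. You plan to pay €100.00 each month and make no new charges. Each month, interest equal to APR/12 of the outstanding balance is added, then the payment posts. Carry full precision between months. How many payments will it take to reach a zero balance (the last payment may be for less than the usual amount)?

12 months

Monthly rate r = 15.9%/12 = 1.325% = 0.01325.
Recurrence: B ← B·(1+r) − €100.00.
Month 1: interest €14.28; balance after payment €992.37.
Month 2: interest €13.15; balance after payment €905.52.
Closed form: n = −ln(1 − rB₀/P)/ln(1+r) = −ln(0.85715)/ln(1.01325) ≈ 11.710, so the balance reaches zero during payment 12.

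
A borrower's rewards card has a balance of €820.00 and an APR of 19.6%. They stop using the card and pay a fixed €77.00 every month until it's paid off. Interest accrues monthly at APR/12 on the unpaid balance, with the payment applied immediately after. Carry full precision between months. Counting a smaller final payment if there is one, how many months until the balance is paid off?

12 months

Monthly rate r = 19.6%/12 = 1.63333% = 0.0163333.
Recurrence: B ← B·(1+r) − €77.00.
Month 1: interest €13.39; balance after payment €756.39.
Month 2: interest €12.35; balance after payment €691.75.
Closed form: n = −ln(1 − rB₀/P)/ln(1+r) = −ln(0.82606)/ln(1.01633) ≈ 11.794, so the balance reaches zero during payment 12.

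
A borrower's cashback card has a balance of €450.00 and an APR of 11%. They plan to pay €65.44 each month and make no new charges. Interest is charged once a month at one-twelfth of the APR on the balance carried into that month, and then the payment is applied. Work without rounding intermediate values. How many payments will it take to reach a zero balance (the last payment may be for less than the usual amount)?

8 payments

Monthly rate r = 11%/12 = 0.916667% = 0.00916667.
Recurrence: B ← B·(1+r) − €65.44.
Month 1: interest €4.12; balance after payment €388.69.
Month 2: interest €3.56; balance after payment €326.81.
Closed form: n = −ln(1 − rB₀/P)/ln(1+r) = −ln(0.93697)/ln(1.00917) ≈ 7.135, so the balance reaches zero during payment 8.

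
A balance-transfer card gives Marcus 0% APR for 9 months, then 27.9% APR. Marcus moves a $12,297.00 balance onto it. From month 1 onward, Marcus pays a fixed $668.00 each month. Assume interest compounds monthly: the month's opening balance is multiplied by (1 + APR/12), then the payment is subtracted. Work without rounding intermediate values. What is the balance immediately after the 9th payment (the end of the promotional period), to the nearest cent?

$6,285.00

Promo months 1–9 at r₀ = 0%/12 = 0; months 10+ at r₁ = 27.9%/12 = 0.02325.
After month 9 (no interest yet): B = $12,297.00 − 9·$668.00 = $6,285.00.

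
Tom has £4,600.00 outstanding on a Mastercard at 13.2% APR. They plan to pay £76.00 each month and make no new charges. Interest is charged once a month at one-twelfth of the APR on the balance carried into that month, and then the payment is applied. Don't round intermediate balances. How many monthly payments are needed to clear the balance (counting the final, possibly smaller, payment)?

101 payments

Monthly rate r = 13.2%/12 = 1.1% = 0.011.
Recurrence: B ← B·(1+r) − £76.00.
Month 1: interest £50.60; balance after payment £4,574.60.
Month 2: interest £50.32; balance after payment £4,548.92.
Closed form: n = −ln(1 − rB₀/P)/ln(1+r) = −ln(0.33421)/ln(1.011) ≈ 100.182, so the balance reaches zero during payment 101.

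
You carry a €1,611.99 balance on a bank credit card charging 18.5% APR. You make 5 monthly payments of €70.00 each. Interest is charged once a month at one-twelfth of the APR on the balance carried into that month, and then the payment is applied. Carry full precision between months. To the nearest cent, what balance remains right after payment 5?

Monthly rate r = 18.5%/12 = 1.54167% = 0.0154167.
Each month: B ← B·(1+r) − €70.00.
Month 1: interest €24.85; balance after payment €1,566.84.
Month 2: interest €24.16; balance after payment €1,521.00.
Month 3: interest €23.45; balance after payment €1,474.45.
Month 4: interest €22.73; balance after payment €1,427.18.
Month 5: interest €22.00; balance after payment €1,379.18.

€1,379.18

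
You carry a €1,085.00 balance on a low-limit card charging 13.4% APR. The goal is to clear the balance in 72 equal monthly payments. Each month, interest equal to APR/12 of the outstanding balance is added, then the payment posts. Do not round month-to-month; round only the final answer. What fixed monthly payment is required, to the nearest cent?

€22.01

Monthly rate r = 13.4%/12 = 1.11667% = 0.0111667.
Level-payment amortization: P = B₀·r / (1 − (1+r)^(−n)) = 1085.00·0.0111667 / (1 − 1.01117^(−72)).
Denominator 1 − (1+r)^(−72) = 0.550466158.
P = 12.1158 / 0.550466158 ≈ 22.01.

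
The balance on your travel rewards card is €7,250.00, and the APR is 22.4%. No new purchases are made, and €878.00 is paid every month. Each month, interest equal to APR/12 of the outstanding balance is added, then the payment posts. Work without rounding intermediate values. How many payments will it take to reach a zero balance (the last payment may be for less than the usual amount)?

Monthly rate r = 22.4%/12 = 1.86667% = 0.0186667.
Recurrence: B ← B·(1+r) − €878.00.
Month 1: interest €135.33; balance after payment €6,507.33.
Month 2: interest €121.47; balance after payment €5,750.80.
Closed form: n = −ln(1 − rB₀/P)/ln(1+r) = −ln(0.84586)/ln(1.01867) ≈ 9.051, so the balance reaches zero during payment 10.

10 months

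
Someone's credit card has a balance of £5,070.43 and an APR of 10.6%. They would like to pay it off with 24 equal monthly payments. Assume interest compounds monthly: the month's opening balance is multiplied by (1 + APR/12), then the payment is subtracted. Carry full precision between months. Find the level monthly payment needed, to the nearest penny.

Monthly rate r = 10.6%/12 = 0.883333% = 0.00883333.
Level-payment amortization: P = B₀·r / (1 − (1+r)^(−n)) = 5070.43·0.00883333 / (1 − 1.00883^(−24)).
Denominator 1 − (1+r)^(−24) = 0.190281922.
P = 44.7888 / 0.190281922 ≈ 235.38.

£235.38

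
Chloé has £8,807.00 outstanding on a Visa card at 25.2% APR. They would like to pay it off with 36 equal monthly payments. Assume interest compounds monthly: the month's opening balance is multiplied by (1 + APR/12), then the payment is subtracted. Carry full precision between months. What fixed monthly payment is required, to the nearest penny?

Monthly rate r = 25.2%/12 = 2.1% = 0.021.
Level-payment amortization: P = B₀·r / (1 − (1+r)^(−n)) = 8807.00·0.021 / (1 − 1.021^(−36)).
Denominator 1 − (1+r)^(−36) = 0.526768893.
P = 184.947 / 0.526768893 ≈ 351.10.

£351.10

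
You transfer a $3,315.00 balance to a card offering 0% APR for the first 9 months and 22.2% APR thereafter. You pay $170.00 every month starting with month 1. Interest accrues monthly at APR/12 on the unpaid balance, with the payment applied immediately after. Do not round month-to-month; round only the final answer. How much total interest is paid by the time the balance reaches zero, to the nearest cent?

Promo months 1–9 at r₀ = 0%/12 = 0; months 10+ at r₁ = 22.2%/12 = 0.0185.
After month 9 (no interest yet): B = $3,315.00 − 9·$170.00 = $1,785.00.
Then at r₁ with $170.00/mo: n₂ = −ln(1 − r₁·B/P)/ln(1+r₁) ≈ 11.78 → 12 more payments.
Total paid = 20·$170.00 + $133.26 = $3,533.26; interest = $3,533.26 − $3,315.00 = $218.26.

$218.26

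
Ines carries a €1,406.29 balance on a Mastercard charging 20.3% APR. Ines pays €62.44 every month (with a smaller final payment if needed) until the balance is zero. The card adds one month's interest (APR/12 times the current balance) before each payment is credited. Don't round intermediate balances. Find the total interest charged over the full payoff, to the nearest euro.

Monthly rate r = 20.3%/12 = 1.69167% = 0.0169167.
Payoff takes n = ⌈−ln(1 − rB₀/P)/ln(1+r)⌉ = ⌈28.593⌉ = 29 payments; the last is €37.15.
Total paid = 28·€62.44 + €37.15 = €1,785.47.
Total interest = total paid − principal = €1,785.47 − €1,406.29 = €379.18.

€379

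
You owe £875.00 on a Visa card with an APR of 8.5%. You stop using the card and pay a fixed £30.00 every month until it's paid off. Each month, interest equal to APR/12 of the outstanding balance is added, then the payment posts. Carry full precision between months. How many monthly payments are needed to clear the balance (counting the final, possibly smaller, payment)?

Monthly rate r = 8.5%/12 = 0.708333% = 0.00708333.
Recurrence: B ← B·(1+r) − £30.00.
Month 1: interest £6.20; balance after payment £851.20.
Month 2: interest £6.03; balance after payment £827.23.
Closed form: n = −ln(1 − rB₀/P)/ln(1+r) = −ln(0.7934)/ln(1.00708) ≈ 32.787, so the balance reaches zero during payment 33.

33 months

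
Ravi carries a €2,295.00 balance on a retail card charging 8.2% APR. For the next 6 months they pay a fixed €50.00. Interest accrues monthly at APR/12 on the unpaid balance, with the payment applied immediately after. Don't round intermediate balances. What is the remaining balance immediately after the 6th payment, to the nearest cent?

Monthly rate r = 8.2%/12 = 0.683333% = 0.00683333.
Each month: B ← B·(1+r) − €50.00.
Month 1: interest €15.68; balance after payment €2,260.68.
Month 2: interest €15.45; balance after payment €2,226.13.
Month 3: interest €15.21; balance after payment €2,191.34.
Month 4: interest €14.97; balance after payment €2,156.32.
Month 5: interest €14.73; balance after payment €2,121.05.
Month 6: interest €14.49; balance after payment €2,085.55.

€2,085.55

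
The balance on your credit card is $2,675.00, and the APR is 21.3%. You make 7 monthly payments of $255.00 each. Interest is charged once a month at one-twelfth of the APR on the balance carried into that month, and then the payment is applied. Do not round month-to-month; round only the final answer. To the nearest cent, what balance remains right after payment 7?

$1,142.69

Monthly rate r = 21.3%/12 = 1.775% = 0.01775.
Each month: B ← B·(1+r) − $255.00.
Month 1: interest $47.48; balance after payment $2,467.48.
Month 2: interest $43.80; balance after payment $2,256.28.
Month 3: interest $40.05; balance after payment $2,041.33.
Month 4: interest $36.23; balance after payment $1,822.56.
Month 5: interest $32.35; balance after payment $1,599.91.
Month 6: interest $28.40; balance after payment $1,373.31.
Month 7: interest $24.38; balance after payment $1,142.69.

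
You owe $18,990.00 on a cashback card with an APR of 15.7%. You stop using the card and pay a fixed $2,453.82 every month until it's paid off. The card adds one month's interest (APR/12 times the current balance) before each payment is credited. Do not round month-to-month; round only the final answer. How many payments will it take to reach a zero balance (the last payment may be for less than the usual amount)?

9 months

Monthly rate r = 15.7%/12 = 1.30833% = 0.0130833.
Recurrence: B ← B·(1+r) − $2,453.82.
Month 1: interest $248.45; balance after payment $16,784.63.
Month 2: interest $219.60; balance after payment $14,550.41.
Closed form: n = −ln(1 − rB₀/P)/ln(1+r) = −ln(0.89875)/ln(1.01308) ≈ 8.213, so the balance reaches zero during payment 9.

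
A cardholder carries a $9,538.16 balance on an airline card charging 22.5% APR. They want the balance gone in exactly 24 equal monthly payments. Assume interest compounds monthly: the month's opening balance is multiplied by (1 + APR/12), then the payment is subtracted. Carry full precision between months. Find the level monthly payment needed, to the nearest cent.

$497.18

Monthly rate r = 22.5%/12 = 1.875% = 0.01875.
Level-payment amortization: P = B₀·r / (1 − (1+r)^(−n)) = 9538.16·0.01875 / (1 − 1.01875^(−24)).
Denominator 1 − (1+r)^(−24) = 0.359709471.
P = 178.84 / 0.359709471 ≈ 497.18.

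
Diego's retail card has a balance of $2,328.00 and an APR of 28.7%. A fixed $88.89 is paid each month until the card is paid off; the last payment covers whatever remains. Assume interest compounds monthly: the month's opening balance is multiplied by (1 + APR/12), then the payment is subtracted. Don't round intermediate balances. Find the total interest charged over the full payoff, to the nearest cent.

$1,374.82

Monthly rate r = 28.7%/12 = 2.39167% = 0.0239167.
Payoff takes n = ⌈−ln(1 − rB₀/P)/ln(1+r)⌉ = ⌈41.654⌉ = 42 payments; the last is $58.33.
Total paid = 41·$88.89 + $58.33 = $3,702.82.
Total interest = total paid − principal = $3,702.82 − $2,328.00 = $1,374.82.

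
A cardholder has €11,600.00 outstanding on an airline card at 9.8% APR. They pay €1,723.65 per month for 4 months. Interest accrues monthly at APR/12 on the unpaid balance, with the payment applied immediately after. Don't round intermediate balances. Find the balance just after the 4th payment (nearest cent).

Monthly rate r = 9.8%/12 = 0.816667% = 0.00816667.
Each month: B ← B·(1+r) − €1,723.65.
Month 1: interest €94.73; balance after payment €9,971.08.
Month 2: interest €81.43; balance after payment €8,328.86.
Month 3: interest €68.02; balance after payment €6,673.23.
Month 4: interest €54.50; balance after payment €5,004.08.

€5,004.08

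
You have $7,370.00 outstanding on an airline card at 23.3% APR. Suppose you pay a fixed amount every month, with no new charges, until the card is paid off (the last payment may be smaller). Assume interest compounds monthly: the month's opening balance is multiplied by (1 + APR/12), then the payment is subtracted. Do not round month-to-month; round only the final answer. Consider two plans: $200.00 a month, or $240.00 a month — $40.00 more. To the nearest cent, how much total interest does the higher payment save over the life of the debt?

$1,754.37

Monthly rate r = 23.3%/12 = 1.94167% = 0.0194167.
At $200.00/mo: n = ⌈−ln(1 − rB₀/P)/ln(1+r)⌉ = 66 payments (last $73.76); total interest = total paid − $7,370.00 = $5,703.76.
At $240.00/mo: 48 payments (last $39.39); total interest $3,949.39.
Interest saved = $5,703.76 − $3,949.39 = $1,754.37.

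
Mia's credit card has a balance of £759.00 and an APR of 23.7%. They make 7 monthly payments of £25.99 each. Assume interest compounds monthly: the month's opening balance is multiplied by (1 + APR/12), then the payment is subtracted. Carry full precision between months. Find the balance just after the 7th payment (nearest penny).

£677.29

Monthly rate r = 23.7%/12 = 1.975% = 0.01975.
Each month: B ← B·(1+r) − £25.99.
Month 1: interest £14.99; balance after payment £748.00.
Month 2: interest £14.77; balance after payment £736.78.
Month 3: interest £14.55; balance after payment £725.34.
Month 4: interest £14.33; balance after payment £713.68.
Month 5: interest £14.10; balance after payment £701.79.
Month 6: interest £13.86; balance after payment £689.66.
Month 7: interest £13.62; balance after payment £677.29.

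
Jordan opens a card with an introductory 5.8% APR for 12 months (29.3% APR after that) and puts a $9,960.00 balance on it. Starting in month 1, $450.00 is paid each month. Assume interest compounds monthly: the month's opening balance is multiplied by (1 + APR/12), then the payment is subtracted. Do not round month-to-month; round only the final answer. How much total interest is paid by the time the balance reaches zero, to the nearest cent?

$1,354.75

Promo months 1–12 at r₀ = 5.8%/12 = 0.00483333; months 13+ at r₁ = 29.3%/12 = 0.0244167.
After month 12: iterate B ← B·(1+r₀) − $450.00 for 12 months → $5,007.40.
Then at r₁ with $450.00/mo: n₂ = −ln(1 − r₁·B/P)/ln(1+r₁) ≈ 13.14 → 14 more payments.
Total paid = 25·$450.00 + $64.75 = $11,314.75; interest = $11,314.75 − $9,960.00 = $1,354.75.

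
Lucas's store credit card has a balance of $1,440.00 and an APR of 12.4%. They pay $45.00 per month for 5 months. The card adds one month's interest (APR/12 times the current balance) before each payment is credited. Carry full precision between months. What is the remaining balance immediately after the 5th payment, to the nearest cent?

$1,286.26

Monthly rate r = 12.4%/12 = 1.03333% = 0.0103333.
Each month: B ← B·(1+r) − $45.00.
Month 1: interest $14.88; balance after payment $1,409.88.
Month 2: interest $14.57; balance after payment $1,379.45.
Month 3: interest $14.25; balance after payment $1,348.70.
Month 4: interest $13.94; balance after payment $1,317.64.
Month 5: interest $13.62; balance after payment $1,286.26.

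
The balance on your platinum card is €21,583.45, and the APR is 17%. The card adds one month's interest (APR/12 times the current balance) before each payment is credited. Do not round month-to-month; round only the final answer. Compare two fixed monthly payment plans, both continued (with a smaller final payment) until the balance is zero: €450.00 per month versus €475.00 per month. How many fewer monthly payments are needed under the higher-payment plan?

Monthly rate r = 17%/12 = 1.41667% = 0.0141667.
At €450.00/mo: n = ⌈−ln(1 − rB₀/P)/ln(1+r)⌉ = 81 payments (last €397.85); total interest = total paid − €21,583.45 = €14,814.40.
At €475.00/mo: 74 payments (last €173.66); total interest €13,265.21.
Payments saved = 81 − 74 = 7.

7 fewer payments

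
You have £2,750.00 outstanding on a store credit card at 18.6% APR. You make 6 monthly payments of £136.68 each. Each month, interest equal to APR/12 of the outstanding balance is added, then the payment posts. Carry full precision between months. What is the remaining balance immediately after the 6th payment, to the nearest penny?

£2,163.34

Monthly rate r = 18.6%/12 = 1.55% = 0.0155.
Each month: B ← B·(1+r) − £136.68.
Month 1: interest £42.63; balance after payment £2,655.95.
Month 2: interest £41.17; balance after payment £2,560.43.
Month 3: interest £39.69; balance after payment £2,463.44.
Month 4: interest £38.18; balance after payment £2,364.94.
Month 5: interest £36.66; balance after payment £2,264.92.
Month 6: interest £35.11; balance after payment £2,163.34.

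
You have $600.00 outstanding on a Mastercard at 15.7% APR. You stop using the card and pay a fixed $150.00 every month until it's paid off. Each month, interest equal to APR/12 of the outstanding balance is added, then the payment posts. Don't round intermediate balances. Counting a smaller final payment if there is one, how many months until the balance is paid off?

Monthly rate r = 15.7%/12 = 1.30833% = 0.0130833.
Recurrence: B ← B·(1+r) − $150.00.
Month 1: interest $7.85; balance after payment $457.85.
Month 2: interest $5.99; balance after payment $313.84.
Month 3: interest $4.11; balance after payment $167.95.
Month 4: interest $2.20; balance after payment $20.14.
Month 5: interest $0.26; balance after payment $0.00.

5 payments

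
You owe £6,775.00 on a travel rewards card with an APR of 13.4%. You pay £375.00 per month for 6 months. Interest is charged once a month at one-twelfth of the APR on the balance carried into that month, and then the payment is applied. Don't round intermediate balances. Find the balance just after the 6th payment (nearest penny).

Monthly rate r = 13.4%/12 = 1.11667% = 0.0111667.
Each month: B ← B·(1+r) − £375.00.
Month 1: interest £75.65; balance after payment £6,475.65.
Month 2: interest £72.31; balance after payment £6,172.97.
Month 3: interest £68.93; balance after payment £5,866.90.
Month 4: interest £65.51; balance after payment £5,557.41.
Month 5: interest £62.06; balance after payment £5,244.47.
Month 6: interest £58.56; balance after payment £4,928.03.

£4,928.03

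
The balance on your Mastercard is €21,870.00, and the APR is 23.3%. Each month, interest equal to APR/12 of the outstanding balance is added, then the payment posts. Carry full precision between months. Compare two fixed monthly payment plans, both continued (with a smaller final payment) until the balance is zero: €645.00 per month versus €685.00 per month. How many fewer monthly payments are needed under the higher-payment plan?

5 fewer payments

Monthly rate r = 23.3%/12 = 1.94167% = 0.0194167.
At €645.00/mo: n = ⌈−ln(1 − rB₀/P)/ln(1+r)⌉ = 56 payments (last €548.10); total interest = total paid − €21,870.00 = €14,153.10.
At €685.00/mo: 51 payments (last €209.23); total interest €12,589.23.
Payments saved = 56 − 51 = 5.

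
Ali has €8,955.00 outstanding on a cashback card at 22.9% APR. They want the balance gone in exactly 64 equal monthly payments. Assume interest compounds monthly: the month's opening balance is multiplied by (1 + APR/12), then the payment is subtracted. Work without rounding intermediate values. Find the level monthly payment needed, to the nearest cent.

€243.52

Monthly rate r = 22.9%/12 = 1.90833% = 0.0190833.
Level-payment amortization: P = B₀·r / (1 − (1+r)^(−n)) = 8955.00·0.0190833 / (1 − 1.01908^(−64)).
Denominator 1 − (1+r)^(−64) = 0.701750814.
P = 170.891 / 0.701750814 ≈ 243.52.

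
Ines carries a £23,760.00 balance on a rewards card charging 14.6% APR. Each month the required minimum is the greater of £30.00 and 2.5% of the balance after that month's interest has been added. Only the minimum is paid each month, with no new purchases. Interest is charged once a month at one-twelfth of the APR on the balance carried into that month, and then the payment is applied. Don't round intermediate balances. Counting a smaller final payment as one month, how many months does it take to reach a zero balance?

Monthly rate r = 14.6%/12 = 1.21667% = 0.0121667.
While 2.5% of the post-interest balance exceeds £30.00, each month B ← (B·(1+r))·(1 − 0.025), i.e. B shrinks by the factor (1+r)·0.975 = 0.98686.
This holds for months 1–227. Entering month 228 the balance is £1,180.61; 2.5% of the post-interest balance is now below £30.00, so the flat £30.00 minimum applies from here.
From month 228 a fixed £30.00 at rate r clears £1,180.61 in 54 more payments. Total: 227 + 54 = 281 months.

281 months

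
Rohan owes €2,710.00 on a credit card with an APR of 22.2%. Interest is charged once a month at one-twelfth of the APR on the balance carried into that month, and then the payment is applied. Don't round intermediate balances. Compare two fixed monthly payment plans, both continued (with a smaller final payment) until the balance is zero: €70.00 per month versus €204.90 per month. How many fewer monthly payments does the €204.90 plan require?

Monthly rate r = 22.2%/12 = 1.85% = 0.0185.
At €70.00/mo: n = ⌈−ln(1 − rB₀/P)/ln(1+r)⌉ = 69 payments (last €49.89); total interest = total paid − €2,710.00 = €2,099.89.
At €204.90/mo: 16 payments (last €63.55); total interest €427.05.
Payments saved = 69 − 16 = 53.

53 fewer payments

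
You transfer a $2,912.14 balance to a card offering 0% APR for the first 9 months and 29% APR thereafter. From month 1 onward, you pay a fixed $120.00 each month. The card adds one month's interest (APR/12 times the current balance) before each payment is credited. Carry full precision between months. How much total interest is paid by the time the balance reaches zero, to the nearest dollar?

Promo months 1–9 at r₀ = 0%/12 = 0; months 10+ at r₁ = 29%/12 = 0.0241667.
After month 9 (no interest yet): B = $2,912.14 − 9·$120.00 = $1,832.14.
Then at r₁ with $120.00/mo: n₂ = −ln(1 − r₁·B/P)/ln(1+r₁) ≈ 19.28 → 20 more payments.
Total paid = 28·$120.00 + $33.96 = $3,393.96; interest = $3,393.96 − $2,912.14 = $481.82.

$482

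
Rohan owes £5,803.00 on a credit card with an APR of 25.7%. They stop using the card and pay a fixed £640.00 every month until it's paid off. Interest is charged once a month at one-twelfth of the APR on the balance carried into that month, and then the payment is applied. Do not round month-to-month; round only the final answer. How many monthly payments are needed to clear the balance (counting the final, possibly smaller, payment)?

11 months

Monthly rate r = 25.7%/12 = 2.14167% = 0.0214167.
Recurrence: B ← B·(1+r) − £640.00.
Month 1: interest £124.28; balance after payment £5,287.28.
Month 2: interest £113.24; balance after payment £4,760.52.
Closed form: n = −ln(1 − rB₀/P)/ln(1+r) = −ln(0.80581)/ln(1.02142) ≈ 10.189, so the balance reaches zero during payment 11.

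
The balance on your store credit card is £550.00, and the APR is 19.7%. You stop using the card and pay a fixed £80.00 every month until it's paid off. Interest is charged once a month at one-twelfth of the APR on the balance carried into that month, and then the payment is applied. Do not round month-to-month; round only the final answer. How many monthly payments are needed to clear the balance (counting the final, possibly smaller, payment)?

8 months

Monthly rate r = 19.7%/12 = 1.64167% = 0.0164167.
Recurrence: B ← B·(1+r) − £80.00.
Month 1: interest £9.03; balance after payment £479.03.
Month 2: interest £7.86; balance after payment £406.89.
Closed form: n = −ln(1 − rB₀/P)/ln(1+r) = −ln(0.88714)/ln(1.01642) ≈ 7.355, so the balance reaches zero during payment 8.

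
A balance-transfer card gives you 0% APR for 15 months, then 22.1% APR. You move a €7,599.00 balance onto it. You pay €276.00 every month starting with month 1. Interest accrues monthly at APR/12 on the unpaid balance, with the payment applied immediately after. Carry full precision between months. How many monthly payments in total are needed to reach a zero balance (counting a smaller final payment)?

Promo months 1–15 at r₀ = 0%/12 = 0; months 16+ at r₁ = 22.1%/12 = 0.0184167.
After month 15 (no interest yet): B = €7,599.00 − 15·€276.00 = €3,459.00.
Then at r₁ with €276.00/mo: n₂ = −ln(1 − r₁·B/P)/ln(1+r₁) ≈ 14.38 → 15 more payments.

30 months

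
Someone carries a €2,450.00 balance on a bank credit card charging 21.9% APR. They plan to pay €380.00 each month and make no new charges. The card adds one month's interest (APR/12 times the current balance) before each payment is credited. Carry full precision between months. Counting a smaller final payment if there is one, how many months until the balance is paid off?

Monthly rate r = 21.9%/12 = 1.825% = 0.01825.
Recurrence: B ← B·(1+r) − €380.00.
Month 1: interest €44.71; balance after payment €2,114.71.
Month 2: interest €38.59; balance after payment €1,773.31.
Closed form: n = −ln(1 − rB₀/P)/ln(1+r) = −ln(0.88234)/ln(1.01825) ≈ 6.922, so the balance reaches zero during payment 7.

7 months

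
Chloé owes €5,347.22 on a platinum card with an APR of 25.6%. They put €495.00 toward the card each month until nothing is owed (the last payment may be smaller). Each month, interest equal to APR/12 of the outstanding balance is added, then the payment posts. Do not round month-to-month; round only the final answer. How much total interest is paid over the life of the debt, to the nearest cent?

Monthly rate r = 25.6%/12 = 2.13333% = 0.0213333.
Payoff takes n = ⌈−ln(1 − rB₀/P)/ln(1+r)⌉ = ⌈12.410⌉ = 13 payments; the last is €203.99.
Total paid = 12·€495.00 + €203.99 = €6,143.99.
Total interest = total paid − principal = €6,143.99 − €5,347.22 = €796.77.

€796.77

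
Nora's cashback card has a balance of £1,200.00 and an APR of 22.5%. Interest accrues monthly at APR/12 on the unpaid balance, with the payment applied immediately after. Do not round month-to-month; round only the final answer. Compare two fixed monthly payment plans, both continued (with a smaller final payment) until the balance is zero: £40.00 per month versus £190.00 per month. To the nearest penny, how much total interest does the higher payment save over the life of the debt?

£490.71

Monthly rate r = 22.5%/12 = 1.875% = 0.01875.
At £40.00/mo: n = ⌈−ln(1 − rB₀/P)/ln(1+r)⌉ = 45 payments (last £20.16); total interest = total paid − £1,200.00 = £580.16.
At £190.00/mo: 7 payments (last £149.45); total interest £89.45.
Interest saved = £580.16 − £89.45 = £490.71.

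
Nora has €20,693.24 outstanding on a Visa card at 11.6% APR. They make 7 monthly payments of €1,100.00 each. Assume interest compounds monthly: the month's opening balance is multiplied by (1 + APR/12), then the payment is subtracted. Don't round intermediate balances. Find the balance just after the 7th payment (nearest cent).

Monthly rate r = 11.6%/12 = 0.966667% = 0.00966667.
Each month: B ← B·(1+r) − €1,100.00.
Month 1: interest €200.03; balance after payment €19,793.27.
Month 2: interest €191.33; balance after payment €18,884.61.
Month 3: interest €182.55; balance after payment €17,967.16.
Month 4: interest €173.68; balance after payment €17,040.84.
Month 5: interest €164.73; balance after payment €16,105.57.
Month 6: interest €155.69; balance after payment €15,161.26.
Month 7: interest €146.56; balance after payment €14,207.82.

€14,207.82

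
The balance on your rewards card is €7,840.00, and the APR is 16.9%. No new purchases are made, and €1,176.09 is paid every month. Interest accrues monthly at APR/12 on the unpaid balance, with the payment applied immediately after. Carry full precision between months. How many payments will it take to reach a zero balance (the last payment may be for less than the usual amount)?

Monthly rate r = 16.9%/12 = 1.40833% = 0.0140833.
Recurrence: B ← B·(1+r) − €1,176.09.
Month 1: interest €110.41; balance after payment €6,774.32.
Month 2: interest €95.41; balance after payment €5,693.64.
Closed form: n = −ln(1 − rB₀/P)/ln(1+r) = −ln(0.90612)/ln(1.01408) ≈ 7.049, so the balance reaches zero during payment 8.

8 months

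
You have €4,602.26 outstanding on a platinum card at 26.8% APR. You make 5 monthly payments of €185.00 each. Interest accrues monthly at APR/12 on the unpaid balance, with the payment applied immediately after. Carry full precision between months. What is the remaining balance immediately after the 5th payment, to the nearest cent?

Monthly rate r = 26.8%/12 = 2.23333% = 0.0223333.
Each month: B ← B·(1+r) − €185.00.
Month 1: interest €102.78; balance after payment €4,520.04.
Month 2: interest €100.95; balance after payment €4,435.99.
Month 3: interest €99.07; balance after payment €4,350.06.
Month 4: interest €97.15; balance after payment €4,262.21.
Month 5: interest €95.19; balance after payment €4,172.40.

€4,172.40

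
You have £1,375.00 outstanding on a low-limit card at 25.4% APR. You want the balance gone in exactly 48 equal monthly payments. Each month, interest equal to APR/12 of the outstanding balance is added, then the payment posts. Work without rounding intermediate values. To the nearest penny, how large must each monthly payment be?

£45.90

Monthly rate r = 25.4%/12 = 2.11667% = 0.0211667.
Level-payment amortization: P = B₀·r / (1 − (1+r)^(−n)) = 1375.00·0.0211667 / (1 − 1.02117^(−48)).
Denominator 1 − (1+r)^(−48) = 0.634100545.
P = 29.1042 / 0.634100545 ≈ 45.90.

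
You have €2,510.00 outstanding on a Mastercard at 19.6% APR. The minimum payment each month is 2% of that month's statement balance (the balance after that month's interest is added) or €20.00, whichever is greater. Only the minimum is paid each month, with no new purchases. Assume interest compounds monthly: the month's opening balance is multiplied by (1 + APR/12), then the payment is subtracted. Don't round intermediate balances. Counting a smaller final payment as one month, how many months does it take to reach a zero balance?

335 months

Monthly rate r = 19.6%/12 = 1.63333% = 0.0163333.
While 2% of the post-interest balance exceeds €20.00, each month B ← (B·(1+r))·(1 − 0.02), i.e. B shrinks by the factor (1+r)·0.98 = 0.99601.
This holds for months 1–235. Entering month 236 the balance is €980.17; 2% of the post-interest balance is now below €20.00, so the flat €20.00 minimum applies from here.
From month 236 a fixed €20.00 at rate r clears €980.17 in 100 more payments. Total: 235 + 100 = 335 months.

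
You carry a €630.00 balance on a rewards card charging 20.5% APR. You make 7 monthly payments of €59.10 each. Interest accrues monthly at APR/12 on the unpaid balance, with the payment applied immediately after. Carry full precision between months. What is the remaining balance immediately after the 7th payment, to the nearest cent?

€273.79

Monthly rate r = 20.5%/12 = 1.70833% = 0.0170833.
Each month: B ← B·(1+r) − €59.10.
Month 1: interest €10.76; balance after payment €581.66.
Month 2: interest €9.94; balance after payment €532.50.
Month 3: interest €9.10; balance after payment €482.50.
Month 4: interest €8.24; balance after payment €431.64.
Month 5: interest €7.37; balance after payment €379.91.
Month 6: interest €6.49; balance after payment €327.30.
Month 7: interest €5.59; balance after payment €273.79.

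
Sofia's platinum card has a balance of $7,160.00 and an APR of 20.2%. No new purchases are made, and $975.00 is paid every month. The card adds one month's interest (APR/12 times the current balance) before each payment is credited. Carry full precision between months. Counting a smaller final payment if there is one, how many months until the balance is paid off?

Monthly rate r = 20.2%/12 = 1.68333% = 0.0168333.
Recurrence: B ← B·(1+r) − $975.00.
Month 1: interest $120.53; balance after payment $6,305.53.
Month 2: interest $106.14; balance after payment $5,436.67.
Closed form: n = −ln(1 − rB₀/P)/ln(1+r) = −ln(0.87638)/ln(1.01683) ≈ 7.905, so the balance reaches zero during payment 8.

8 payments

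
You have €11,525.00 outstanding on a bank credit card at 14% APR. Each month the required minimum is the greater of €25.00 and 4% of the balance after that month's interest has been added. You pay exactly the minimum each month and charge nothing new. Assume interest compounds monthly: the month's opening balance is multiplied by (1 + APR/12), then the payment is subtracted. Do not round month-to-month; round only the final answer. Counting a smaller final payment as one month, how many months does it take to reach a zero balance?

Monthly rate r = 14%/12 = 1.16667% = 0.0116667.
While 4% of the post-interest balance exceeds €25.00, each month B ← (B·(1+r))·(1 − 0.04), i.e. B shrinks by the factor (1+r)·0.96 = 0.9712.
This holds for months 1–101. Entering month 102 the balance is €602.31; 4% of the post-interest balance is now below €25.00, so the flat €25.00 minimum applies from here.
From month 102 a fixed €25.00 at rate r clears €602.31 in 29 more payments. Total: 101 + 29 = 130 months.

130 months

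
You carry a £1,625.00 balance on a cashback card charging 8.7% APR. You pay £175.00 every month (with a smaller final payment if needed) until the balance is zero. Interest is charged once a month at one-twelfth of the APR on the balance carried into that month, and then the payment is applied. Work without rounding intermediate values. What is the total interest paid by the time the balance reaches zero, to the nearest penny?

Monthly rate r = 8.7%/12 = 0.725% = 0.00725.
Payoff takes n = ⌈−ln(1 − rB₀/P)/ln(1+r)⌉ = ⌈9.648⌉ = 10 payments; the last is £113.52.
Total paid = 9·£175.00 + £113.52 = £1,688.52.
Total interest = total paid − principal = £1,688.52 − £1,625.00 = £63.52.

£63.52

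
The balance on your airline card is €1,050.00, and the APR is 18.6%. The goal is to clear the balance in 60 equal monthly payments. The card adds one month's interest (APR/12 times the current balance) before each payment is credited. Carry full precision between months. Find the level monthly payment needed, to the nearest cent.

€27.01

Monthly rate r = 18.6%/12 = 1.55% = 0.0155.
Level-payment amortization: P = B₀·r / (1 − (1+r)^(−n)) = 1050.00·0.0155 / (1 − 1.0155^(−60)).
Denominator 1 − (1+r)^(−60) = 0.602621528.
P = 16.275 / 0.602621528 ≈ 27.01.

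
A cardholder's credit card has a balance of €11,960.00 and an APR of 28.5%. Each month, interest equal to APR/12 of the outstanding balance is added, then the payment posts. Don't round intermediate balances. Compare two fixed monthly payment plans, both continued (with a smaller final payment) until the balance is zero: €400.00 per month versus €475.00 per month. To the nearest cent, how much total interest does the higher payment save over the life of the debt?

€2,660.77

Monthly rate r = 28.5%/12 = 2.375% = 0.02375.
At €400.00/mo: n = ⌈−ln(1 − rB₀/P)/ln(1+r)⌉ = 53 payments (last €303.23); total interest = total paid − €11,960.00 = €9,143.23.
At €475.00/mo: 39 payments (last €392.46); total interest €6,482.46.
Interest saved = €9,143.23 − €6,482.46 = €2,660.77.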